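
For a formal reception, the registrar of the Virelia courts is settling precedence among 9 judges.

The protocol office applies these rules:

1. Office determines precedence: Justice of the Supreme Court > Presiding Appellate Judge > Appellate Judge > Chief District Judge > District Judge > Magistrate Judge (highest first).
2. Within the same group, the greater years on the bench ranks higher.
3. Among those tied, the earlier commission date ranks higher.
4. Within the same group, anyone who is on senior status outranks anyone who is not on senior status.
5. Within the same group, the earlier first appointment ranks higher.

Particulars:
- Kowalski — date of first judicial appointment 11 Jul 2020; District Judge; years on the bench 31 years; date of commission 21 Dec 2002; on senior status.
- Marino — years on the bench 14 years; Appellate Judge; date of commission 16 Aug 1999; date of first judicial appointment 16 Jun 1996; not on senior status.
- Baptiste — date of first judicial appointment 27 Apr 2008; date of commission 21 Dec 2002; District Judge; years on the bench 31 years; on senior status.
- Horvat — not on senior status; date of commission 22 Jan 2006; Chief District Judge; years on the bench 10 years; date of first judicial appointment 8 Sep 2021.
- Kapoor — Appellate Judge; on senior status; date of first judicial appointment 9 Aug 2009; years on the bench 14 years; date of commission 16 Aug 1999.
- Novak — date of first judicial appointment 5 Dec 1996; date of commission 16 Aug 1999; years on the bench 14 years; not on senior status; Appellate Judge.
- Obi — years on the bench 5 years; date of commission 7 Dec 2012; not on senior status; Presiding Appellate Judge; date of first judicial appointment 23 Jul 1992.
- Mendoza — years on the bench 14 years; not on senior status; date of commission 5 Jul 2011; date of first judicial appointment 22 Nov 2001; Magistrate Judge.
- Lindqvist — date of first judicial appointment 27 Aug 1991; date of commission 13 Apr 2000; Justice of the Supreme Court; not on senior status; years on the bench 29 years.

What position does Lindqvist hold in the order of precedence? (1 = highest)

1

By office: Lindqvist (Justice of the Supreme Court); then Obi (Presiding Appellate Judge); then Kapoor, Marino and Novak (Appellate Judge); then Horvat (Chief District Judge); then Baptiste and Kowalski (District Judge); then Mendoza (Magistrate Judge).
Kapoor, Marino and Novak all have years on the bench 14 years, so the next rule applies.
Kapoor, Marino and Novak all have date of commission 16 Aug 1999, so the next rule applies.
Among Kapoor, Marino and Novak, on senior status before not on senior status: Kapoor (on senior status) before Marino and Novak (not on senior status).
Among Marino and Novak, by date of first judicial appointment (earlier first): Marino (16 Jun 1996) before Novak (5 Dec 1996).
Baptiste and Kowalski both have years on the bench 31 years, so the next rule applies.
Baptiste and Kowalski both have date of commission 21 Dec 2002, so the next rule applies.
Baptiste and Kowalski are each on senior status, so the next rule applies.
Among Baptiste and Kowalski, by date of first judicial appointment (earlier first): Baptiste (27 Apr 2008) before Kowalski (11 Jul 2020).
Order: Lindqvist, Obi, Kapoor, Marino, Novak, Horvat, Baptiste, Kowalski, Mendoza. So position 1.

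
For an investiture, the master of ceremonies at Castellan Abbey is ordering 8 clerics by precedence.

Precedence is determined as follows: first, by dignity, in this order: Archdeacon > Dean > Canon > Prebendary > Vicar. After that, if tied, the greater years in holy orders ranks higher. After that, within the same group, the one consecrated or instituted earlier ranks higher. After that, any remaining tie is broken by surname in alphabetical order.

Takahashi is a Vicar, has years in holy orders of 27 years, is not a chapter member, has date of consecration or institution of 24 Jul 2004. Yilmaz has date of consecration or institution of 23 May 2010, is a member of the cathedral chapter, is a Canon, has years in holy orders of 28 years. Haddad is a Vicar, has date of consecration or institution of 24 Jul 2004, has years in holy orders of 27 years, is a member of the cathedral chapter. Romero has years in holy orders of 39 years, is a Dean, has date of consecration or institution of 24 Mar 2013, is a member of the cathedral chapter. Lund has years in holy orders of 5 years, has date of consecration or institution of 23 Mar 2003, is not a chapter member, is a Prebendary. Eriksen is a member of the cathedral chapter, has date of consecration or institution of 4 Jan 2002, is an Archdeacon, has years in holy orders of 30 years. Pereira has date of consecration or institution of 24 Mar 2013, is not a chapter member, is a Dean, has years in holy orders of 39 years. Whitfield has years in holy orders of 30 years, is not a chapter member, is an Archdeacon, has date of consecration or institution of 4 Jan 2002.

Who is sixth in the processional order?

Lund

By dignity: Eriksen and Whitfield (Archdeacon); then Pereira and Romero (Dean); then Yilmaz (Canon); then Lund (Prebendary); then Haddad and Takahashi (Vicar).
Eriksen and Whitfield both have years in holy orders 30 years, so the next rule applies.
Eriksen and Whitfield both have date of consecration or institution 4 Jan 2002, so the next rule applies.
Among Eriksen and Whitfield, alphabetically by surname: Eriksen before Whitfield.
Pereira and Romero both have years in holy orders 39 years, so the next rule applies.
Pereira and Romero both have date of consecration or institution 24 Mar 2013, so the next rule applies.
Among Pereira and Romero, alphabetically by surname: Pereira before Romero.
Haddad and Takahashi both have years in holy orders 27 years, so the next rule applies.
Haddad and Takahashi both have date of consecration or institution 24 Jul 2004, so the next rule applies.
Among Haddad and Takahashi, alphabetically by surname: Haddad before Takahashi.
Order: Eriksen, Whitfield, Pereira, Romero, Yilmaz, Lund, Haddad, Takahashi.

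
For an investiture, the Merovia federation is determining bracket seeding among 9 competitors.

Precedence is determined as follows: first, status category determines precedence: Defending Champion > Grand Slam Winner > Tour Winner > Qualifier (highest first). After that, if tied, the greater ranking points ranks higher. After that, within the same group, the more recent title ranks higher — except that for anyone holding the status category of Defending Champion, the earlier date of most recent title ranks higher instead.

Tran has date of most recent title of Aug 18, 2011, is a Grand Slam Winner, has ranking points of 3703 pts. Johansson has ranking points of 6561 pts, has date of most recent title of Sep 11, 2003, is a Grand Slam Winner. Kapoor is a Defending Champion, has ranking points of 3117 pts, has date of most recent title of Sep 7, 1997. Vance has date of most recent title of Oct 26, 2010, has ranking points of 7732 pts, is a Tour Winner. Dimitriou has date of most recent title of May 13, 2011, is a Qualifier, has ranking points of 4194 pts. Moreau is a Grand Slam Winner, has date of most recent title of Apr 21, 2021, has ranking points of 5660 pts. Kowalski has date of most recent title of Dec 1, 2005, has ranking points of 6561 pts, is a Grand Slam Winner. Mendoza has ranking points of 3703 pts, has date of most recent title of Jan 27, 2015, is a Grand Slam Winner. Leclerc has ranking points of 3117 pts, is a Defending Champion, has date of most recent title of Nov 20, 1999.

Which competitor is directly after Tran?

By status category: Kapoor and Leclerc (Defending Champion); then Kowalski, Johansson, Moreau, Mendoza and Tran (Grand Slam Winner); then Vance (Tour Winner); then Dimitriou (Qualifier).
Kapoor and Leclerc both have ranking points 3117 pts, so the next rule applies.
Among Kapoor and Leclerc, by date of most recent title (earlier first) (reversed rule for this group): Kapoor (Sep 7, 1997) before Leclerc (Nov 20, 1999).
Among Kowalski, Johansson, Moreau, Mendoza and Tran, by ranking points (higher first): Kowalski and Johansson (6561 pts) before Moreau (5660 pts) before Mendoza and Tran (3703 pts).
Among Kowalski and Johansson, by date of most recent title (later first): Kowalski (Dec 1, 2005) before Johansson (Sep 11, 2003).
Among Mendoza and Tran, by date of most recent title (later first): Mendoza (Jan 27, 2015) before Tran (Aug 18, 2011).
Order: Kapoor, Leclerc, Kowalski, Johansson, Moreau, Mendoza, Tran, Vance, Dimitriou.

Vance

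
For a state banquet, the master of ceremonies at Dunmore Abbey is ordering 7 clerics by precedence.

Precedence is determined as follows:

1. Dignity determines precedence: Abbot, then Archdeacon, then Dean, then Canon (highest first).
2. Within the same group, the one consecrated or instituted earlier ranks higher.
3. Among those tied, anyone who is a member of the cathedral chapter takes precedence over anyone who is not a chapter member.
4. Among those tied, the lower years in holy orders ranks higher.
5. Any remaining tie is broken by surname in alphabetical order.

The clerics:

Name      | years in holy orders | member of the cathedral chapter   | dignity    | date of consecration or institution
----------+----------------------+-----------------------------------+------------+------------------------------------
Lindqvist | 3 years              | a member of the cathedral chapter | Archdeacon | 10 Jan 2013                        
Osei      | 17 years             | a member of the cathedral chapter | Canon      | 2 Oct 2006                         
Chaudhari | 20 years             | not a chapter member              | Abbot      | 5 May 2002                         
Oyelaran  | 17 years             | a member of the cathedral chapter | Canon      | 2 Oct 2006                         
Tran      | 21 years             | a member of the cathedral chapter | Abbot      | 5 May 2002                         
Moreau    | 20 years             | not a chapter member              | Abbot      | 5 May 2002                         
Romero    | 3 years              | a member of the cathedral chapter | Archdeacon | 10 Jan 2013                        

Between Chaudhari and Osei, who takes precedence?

Chaudhari

By dignity: Tran, Chaudhari and Moreau (Abbot); then Lindqvist and Romero (Archdeacon); then Osei and Oyelaran (Canon).
Tran, Chaudhari and Moreau all have date of consecration or institution 5 May 2002, so the next rule applies.
Among Tran, Chaudhari and Moreau, a member of the cathedral chapter before not a chapter member: Tran (a member of the cathedral chapter) before Chaudhari and Moreau (not a chapter member).
Chaudhari and Moreau both have years in holy orders 20 years, so the next rule applies.
Among Chaudhari and Moreau, alphabetically by surname: Chaudhari before Moreau.
Lindqvist and Romero both have date of consecration or institution 10 Jan 2013, so the next rule applies.
Lindqvist and Romero are each a member of the cathedral chapter, so the next rule applies.
Lindqvist and Romero both have years in holy orders 3 years, so the next rule applies.
Among Lindqvist and Romero, alphabetically by surname: Lindqvist before Romero.
Osei and Oyelaran both have date of consecration or institution 2 Oct 2006, so the next rule applies.
Osei and Oyelaran are each a member of the cathedral chapter, so the next rule applies.
Osei and Oyelaran both have years in holy orders 17 years, so the next rule applies.
Among Osei and Oyelaran, alphabetically by surname: Osei before Oyelaran.
So Chaudhari takes precedence.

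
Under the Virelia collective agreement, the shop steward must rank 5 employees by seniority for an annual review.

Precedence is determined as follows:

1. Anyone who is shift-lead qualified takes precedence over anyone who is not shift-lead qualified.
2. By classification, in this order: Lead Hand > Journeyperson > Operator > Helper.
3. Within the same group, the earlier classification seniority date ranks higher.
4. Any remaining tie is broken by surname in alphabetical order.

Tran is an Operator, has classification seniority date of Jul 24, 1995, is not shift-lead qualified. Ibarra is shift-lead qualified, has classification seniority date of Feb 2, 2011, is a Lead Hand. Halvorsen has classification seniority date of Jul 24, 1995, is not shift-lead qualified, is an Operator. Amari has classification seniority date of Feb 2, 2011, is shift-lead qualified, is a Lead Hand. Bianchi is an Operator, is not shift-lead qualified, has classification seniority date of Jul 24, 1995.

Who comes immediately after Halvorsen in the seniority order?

By the first rule: Amari and Ibarra (both shift-lead qualified); then Bianchi, Halvorsen and Tran (each not shift-lead qualified).
Amari and Ibarra are each Lead Hand, so the next rule applies.
Amari and Ibarra both have classification seniority date Feb 2, 2011, so the next rule applies.
Among Amari and Ibarra, alphabetically by surname: Amari before Ibarra.
Bianchi, Halvorsen and Tran are each Operator, so the next rule applies.
Bianchi, Halvorsen and Tran all have classification seniority date Jul 24, 1995, so the next rule applies.
Among Bianchi, Halvorsen and Tran, alphabetically by surname: Bianchi before Halvorsen before Tran.
Order: Amari, Ibarra, Bianchi, Halvorsen, Tran.

Tran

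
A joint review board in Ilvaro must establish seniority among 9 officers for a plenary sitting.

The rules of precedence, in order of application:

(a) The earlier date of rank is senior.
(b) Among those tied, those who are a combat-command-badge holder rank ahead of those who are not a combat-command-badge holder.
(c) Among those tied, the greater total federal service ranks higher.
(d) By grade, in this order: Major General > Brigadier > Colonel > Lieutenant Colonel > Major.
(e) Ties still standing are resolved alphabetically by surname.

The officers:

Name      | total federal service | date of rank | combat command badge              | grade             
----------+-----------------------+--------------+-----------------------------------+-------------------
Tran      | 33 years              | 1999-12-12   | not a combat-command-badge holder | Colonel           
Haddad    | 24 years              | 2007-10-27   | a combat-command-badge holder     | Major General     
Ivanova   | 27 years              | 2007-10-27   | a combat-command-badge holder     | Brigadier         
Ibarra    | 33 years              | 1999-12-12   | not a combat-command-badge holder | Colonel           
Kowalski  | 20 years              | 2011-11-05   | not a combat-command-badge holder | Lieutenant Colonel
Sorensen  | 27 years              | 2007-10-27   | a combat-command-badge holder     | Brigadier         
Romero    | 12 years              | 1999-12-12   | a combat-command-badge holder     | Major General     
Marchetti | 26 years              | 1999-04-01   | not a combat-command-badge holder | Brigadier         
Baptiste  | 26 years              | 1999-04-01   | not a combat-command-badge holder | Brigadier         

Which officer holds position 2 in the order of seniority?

By date of rank (earlier first): Baptiste and Marchetti (both 1999-04-01); then Romero, Ibarra and Tran (each 1999-12-12); then Ivanova, Sorensen and Haddad (each 2007-10-27); then Kowalski (2011-11-05).
Baptiste and Marchetti are each not a combat-command-badge holder, so the next rule applies.
Baptiste and Marchetti both have total federal service 26 years, so the next rule applies.
Baptiste and Marchetti are each Brigadier, so the next rule applies.
Among Baptiste and Marchetti, alphabetically by surname: Baptiste before Marchetti.
Among Romero, Ibarra and Tran, a combat-command-badge holder before not a combat-command-badge holder: Romero (a combat-command-badge holder) before Ibarra and Tran (not a combat-command-badge holder).
Ibarra and Tran both have total federal service 33 years, so the next rule applies.
Ibarra and Tran are each Colonel, so the next rule applies.
Among Ibarra and Tran, alphabetically by surname: Ibarra before Tran.
Ivanova, Sorensen and Haddad are each a combat-command-badge holder, so the next rule applies.
Among Ivanova, Sorensen and Haddad, by total federal service (higher first): Ivanova and Sorensen (27 years) before Haddad (24 years).
Ivanova and Sorensen are each Brigadier, so the next rule applies.
Among Ivanova and Sorensen, alphabetically by surname: Ivanova before Sorensen.
Order: Baptiste, Marchetti, Romero, Ibarra, Tran, Ivanova, Sorensen, Haddad, Kowalski.

Marchetti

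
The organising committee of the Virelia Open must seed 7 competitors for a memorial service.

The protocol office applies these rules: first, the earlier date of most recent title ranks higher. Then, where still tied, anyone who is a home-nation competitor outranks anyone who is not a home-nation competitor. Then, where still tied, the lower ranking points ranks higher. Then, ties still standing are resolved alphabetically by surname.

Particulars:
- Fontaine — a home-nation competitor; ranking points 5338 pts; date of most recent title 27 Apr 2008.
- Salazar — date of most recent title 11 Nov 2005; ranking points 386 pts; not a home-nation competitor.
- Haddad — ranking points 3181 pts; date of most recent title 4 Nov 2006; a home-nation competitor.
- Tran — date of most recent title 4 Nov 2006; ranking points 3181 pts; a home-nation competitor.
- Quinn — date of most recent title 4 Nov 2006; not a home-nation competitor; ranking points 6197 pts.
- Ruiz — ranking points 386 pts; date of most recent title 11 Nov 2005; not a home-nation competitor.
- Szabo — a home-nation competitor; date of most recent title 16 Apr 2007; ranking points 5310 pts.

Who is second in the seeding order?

By date of most recent title (earlier first): Ruiz and Salazar (both 11 Nov 2005); then Haddad, Tran and Quinn (each 4 Nov 2006); then Szabo (16 Apr 2007); then Fontaine (27 Apr 2008).
Ruiz and Salazar are each not a home-nation competitor, so the next rule applies.
Ruiz and Salazar both have ranking points 386 pts, so the next rule applies.
Among Ruiz and Salazar, alphabetically by surname: Ruiz before Salazar.
Among Haddad, Tran and Quinn, a home-nation competitor before not a home-nation competitor: Haddad and Tran (a home-nation competitor) before Quinn (not a home-nation competitor).
Haddad and Tran both have ranking points 3181 pts, so the next rule applies.
Among Haddad and Tran, alphabetically by surname: Haddad before Tran.
Order: Ruiz, Salazar, Haddad, Tran, Quinn, Szabo, Fontaine.

Salazar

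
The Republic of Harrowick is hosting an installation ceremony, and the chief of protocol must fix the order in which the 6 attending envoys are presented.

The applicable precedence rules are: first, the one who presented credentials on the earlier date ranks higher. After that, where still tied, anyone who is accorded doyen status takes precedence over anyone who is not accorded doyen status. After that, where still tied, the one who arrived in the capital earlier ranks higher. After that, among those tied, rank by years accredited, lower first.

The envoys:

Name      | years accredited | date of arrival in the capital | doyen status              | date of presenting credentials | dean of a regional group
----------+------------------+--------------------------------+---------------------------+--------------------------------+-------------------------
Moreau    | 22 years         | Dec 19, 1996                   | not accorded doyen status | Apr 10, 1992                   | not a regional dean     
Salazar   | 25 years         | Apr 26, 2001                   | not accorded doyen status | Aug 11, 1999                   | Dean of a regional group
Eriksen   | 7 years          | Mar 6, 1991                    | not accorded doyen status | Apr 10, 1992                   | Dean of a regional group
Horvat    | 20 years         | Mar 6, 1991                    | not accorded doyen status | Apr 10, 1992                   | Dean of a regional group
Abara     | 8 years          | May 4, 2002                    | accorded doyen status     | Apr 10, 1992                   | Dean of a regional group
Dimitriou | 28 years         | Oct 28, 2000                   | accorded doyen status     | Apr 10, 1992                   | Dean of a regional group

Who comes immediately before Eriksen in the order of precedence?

Abara

By date of presenting credentials (earlier first): Dimitriou, Abara, Eriksen, Horvat and Moreau (each Apr 10, 1992); then Salazar (Aug 11, 1999).
Among Dimitriou, Abara, Eriksen, Horvat and Moreau, accorded doyen status before not accorded doyen status: Dimitriou and Abara (accorded doyen status) before Eriksen, Horvat and Moreau (not accorded doyen status).
Among Dimitriou and Abara, by date of arrival in the capital (earlier first): Dimitriou (Oct 28, 2000) before Abara (May 4, 2002).
Among Eriksen, Horvat and Moreau, by date of arrival in the capital (earlier first): Eriksen and Horvat (Mar 6, 1991) before Moreau (Dec 19, 1996).
Among Eriksen and Horvat, by years accredited (lower first): Eriksen (7 years) before Horvat (20 years).
Order: Dimitriou, Abara, Eriksen, Horvat, Moreau, Salazar.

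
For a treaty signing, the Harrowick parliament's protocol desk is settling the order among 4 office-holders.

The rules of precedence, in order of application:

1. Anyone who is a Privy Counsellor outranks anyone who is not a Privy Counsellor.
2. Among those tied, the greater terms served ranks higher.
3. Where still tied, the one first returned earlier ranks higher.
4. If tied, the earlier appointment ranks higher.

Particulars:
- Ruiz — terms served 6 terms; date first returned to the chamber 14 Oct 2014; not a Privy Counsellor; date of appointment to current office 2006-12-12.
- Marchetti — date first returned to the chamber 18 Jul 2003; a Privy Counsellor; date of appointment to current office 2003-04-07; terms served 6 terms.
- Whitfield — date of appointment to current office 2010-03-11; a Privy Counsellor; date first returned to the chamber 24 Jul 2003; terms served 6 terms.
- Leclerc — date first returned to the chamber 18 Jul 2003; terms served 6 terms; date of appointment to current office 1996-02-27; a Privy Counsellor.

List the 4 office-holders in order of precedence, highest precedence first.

Leclerc, Marchetti, Whitfield, Ruiz

By the first rule: Leclerc, Marchetti and Whitfield (each a Privy Counsellor); then Ruiz (not a Privy Counsellor).
Leclerc, Marchetti and Whitfield all have terms served 6 terms, so the next rule applies.
Among Leclerc, Marchetti and Whitfield, by date first returned to the chamber (earlier first): Leclerc and Marchetti (18 Jul 2003) before Whitfield (24 Jul 2003).
Among Leclerc and Marchetti, by date of appointment to current office (earlier first): Leclerc (1996-02-27) before Marchetti (2003-04-07).
Full order: Leclerc, Marchetti, Whitfield, Ruiz.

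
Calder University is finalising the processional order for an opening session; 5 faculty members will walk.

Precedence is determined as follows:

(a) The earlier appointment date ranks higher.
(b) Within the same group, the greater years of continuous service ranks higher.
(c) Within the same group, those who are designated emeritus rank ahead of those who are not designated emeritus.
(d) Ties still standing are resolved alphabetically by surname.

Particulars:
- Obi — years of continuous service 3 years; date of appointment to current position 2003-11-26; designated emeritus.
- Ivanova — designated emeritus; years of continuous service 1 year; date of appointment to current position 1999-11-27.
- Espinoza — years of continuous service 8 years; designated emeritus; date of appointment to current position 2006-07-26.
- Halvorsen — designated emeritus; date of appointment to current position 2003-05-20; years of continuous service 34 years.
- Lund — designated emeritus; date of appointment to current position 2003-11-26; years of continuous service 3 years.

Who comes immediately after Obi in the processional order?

By date of appointment to current position (earlier first): Ivanova (1999-11-27); then Halvorsen (2003-05-20); then Lund and Obi (both 2003-11-26); then Espinoza (2006-07-26).
Lund and Obi both have years of continuous service 3 years, so the next rule applies.
Lund and Obi are each designated emeritus, so the next rule applies.
Among Lund and Obi, alphabetically by surname: Lund before Obi.
Order: Ivanova, Halvorsen, Lund, Obi, Espinoza.

Espinoza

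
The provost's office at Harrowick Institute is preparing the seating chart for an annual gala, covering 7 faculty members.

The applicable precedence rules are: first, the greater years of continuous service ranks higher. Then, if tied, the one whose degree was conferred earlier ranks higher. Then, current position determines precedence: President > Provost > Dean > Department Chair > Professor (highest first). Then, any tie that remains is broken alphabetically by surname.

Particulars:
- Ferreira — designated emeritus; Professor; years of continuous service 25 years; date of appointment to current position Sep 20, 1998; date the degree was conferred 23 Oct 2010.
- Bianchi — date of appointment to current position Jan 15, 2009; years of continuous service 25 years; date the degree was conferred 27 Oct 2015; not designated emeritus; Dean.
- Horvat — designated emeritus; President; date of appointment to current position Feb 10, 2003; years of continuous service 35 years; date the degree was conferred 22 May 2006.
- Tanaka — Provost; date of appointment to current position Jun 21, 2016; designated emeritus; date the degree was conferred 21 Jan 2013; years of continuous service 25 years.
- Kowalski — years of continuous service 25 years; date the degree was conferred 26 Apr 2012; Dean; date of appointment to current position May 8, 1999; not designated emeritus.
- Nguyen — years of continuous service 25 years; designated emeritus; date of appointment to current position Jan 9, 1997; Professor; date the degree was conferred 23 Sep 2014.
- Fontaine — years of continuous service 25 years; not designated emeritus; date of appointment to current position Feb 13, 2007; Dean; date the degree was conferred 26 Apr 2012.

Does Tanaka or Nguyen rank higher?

Tanaka

By years of continuous service (higher first): Horvat (35 years); then Ferreira, Fontaine, Kowalski, Tanaka, Nguyen and Bianchi (each 25 years).
Among Ferreira, Fontaine, Kowalski, Tanaka, Nguyen and Bianchi, by date the degree was conferred (earlier first): Ferreira (23 Oct 2010) before Fontaine and Kowalski (26 Apr 2012) before Tanaka (21 Jan 2013) before Nguyen (23 Sep 2014) before Bianchi (27 Oct 2015).
Fontaine and Kowalski are each Dean, so the next rule applies.
Among Fontaine and Kowalski, alphabetically by surname: Fontaine before Kowalski.
So Tanaka takes precedence.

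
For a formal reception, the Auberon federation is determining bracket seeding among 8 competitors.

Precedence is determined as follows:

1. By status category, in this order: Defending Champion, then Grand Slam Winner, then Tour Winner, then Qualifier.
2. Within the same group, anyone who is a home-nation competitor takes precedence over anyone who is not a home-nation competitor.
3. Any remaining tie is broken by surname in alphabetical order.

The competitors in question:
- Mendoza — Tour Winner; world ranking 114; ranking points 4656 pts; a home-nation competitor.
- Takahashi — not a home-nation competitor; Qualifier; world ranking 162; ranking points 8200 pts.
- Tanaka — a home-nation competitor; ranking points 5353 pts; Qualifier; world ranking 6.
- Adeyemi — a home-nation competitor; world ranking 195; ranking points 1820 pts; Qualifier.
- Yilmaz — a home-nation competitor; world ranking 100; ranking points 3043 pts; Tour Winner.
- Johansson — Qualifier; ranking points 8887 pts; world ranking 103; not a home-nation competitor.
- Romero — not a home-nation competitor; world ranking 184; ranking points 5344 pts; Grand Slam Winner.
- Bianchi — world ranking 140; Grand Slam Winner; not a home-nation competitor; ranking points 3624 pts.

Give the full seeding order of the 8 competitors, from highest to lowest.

By status category: Bianchi and Romero (Grand Slam Winner); then Mendoza and Yilmaz (Tour Winner); then Adeyemi, Tanaka, Johansson and Takahashi (Qualifier).
Bianchi and Romero are each not a home-nation competitor, so the next rule applies.
Among Bianchi and Romero, alphabetically by surname: Bianchi before Romero.
Mendoza and Yilmaz are each a home-nation competitor, so the next rule applies.
Among Mendoza and Yilmaz, alphabetically by surname: Mendoza before Yilmaz.
Among Adeyemi, Tanaka, Johansson and Takahashi, a home-nation competitor before not a home-nation competitor: Adeyemi and Tanaka (a home-nation competitor) before Johansson and Takahashi (not a home-nation competitor).
Among Adeyemi and Tanaka, alphabetically by surname: Adeyemi before Tanaka.
Among Johansson and Takahashi, alphabetically by surname: Johansson before Takahashi.
Full order: Bianchi, Romero, Mendoza, Yilmaz, Adeyemi, Tanaka, Johansson, Takahashi.

Bianchi, Romero, Mendoza, Yilmaz, Adeyemi, Tanaka, Johansson, Takahashi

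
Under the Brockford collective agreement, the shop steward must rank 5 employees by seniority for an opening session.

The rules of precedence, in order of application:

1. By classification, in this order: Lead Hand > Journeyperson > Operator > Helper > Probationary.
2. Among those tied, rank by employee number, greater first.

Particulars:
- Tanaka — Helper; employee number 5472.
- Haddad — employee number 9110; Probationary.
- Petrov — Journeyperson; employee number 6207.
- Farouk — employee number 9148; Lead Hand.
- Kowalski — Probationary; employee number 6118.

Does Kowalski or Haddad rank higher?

Haddad

By classification: Farouk (Lead Hand); then Petrov (Journeyperson); then Tanaka (Helper); then Haddad and Kowalski (Probationary).
Among Haddad and Kowalski, by employee number (higher first): Haddad (9110) before Kowalski (6118).
So Haddad takes precedence.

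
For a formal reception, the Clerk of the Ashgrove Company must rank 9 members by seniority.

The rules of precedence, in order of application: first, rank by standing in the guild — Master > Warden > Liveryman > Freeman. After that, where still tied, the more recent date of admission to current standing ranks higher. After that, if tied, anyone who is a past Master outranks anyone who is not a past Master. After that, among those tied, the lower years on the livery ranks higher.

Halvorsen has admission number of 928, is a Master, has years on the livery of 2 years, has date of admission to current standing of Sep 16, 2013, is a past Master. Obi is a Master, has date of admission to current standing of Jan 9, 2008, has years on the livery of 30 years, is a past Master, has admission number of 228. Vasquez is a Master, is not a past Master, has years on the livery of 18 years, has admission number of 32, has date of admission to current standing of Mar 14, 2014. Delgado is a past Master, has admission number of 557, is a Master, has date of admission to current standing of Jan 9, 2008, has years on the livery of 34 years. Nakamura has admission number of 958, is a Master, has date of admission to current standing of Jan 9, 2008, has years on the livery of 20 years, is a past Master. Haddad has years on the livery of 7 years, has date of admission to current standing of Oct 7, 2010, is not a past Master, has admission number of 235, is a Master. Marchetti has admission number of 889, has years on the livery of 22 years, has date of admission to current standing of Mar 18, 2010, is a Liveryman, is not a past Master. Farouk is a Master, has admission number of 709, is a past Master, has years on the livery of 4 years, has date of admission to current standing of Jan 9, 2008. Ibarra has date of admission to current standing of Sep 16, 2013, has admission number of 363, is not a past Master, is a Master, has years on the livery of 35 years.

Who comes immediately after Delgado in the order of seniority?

By standing in the guild: Vasquez, Halvorsen, Ibarra, Haddad, Farouk, Nakamura, Obi and Delgado (Master); then Marchetti (Liveryman).
Among Vasquez, Halvorsen, Ibarra, Haddad, Farouk, Nakamura, Obi and Delgado, by date of admission to current standing (later first): Vasquez (Mar 14, 2014) before Halvorsen and Ibarra (Sep 16, 2013) before Haddad (Oct 7, 2010) before Farouk, Nakamura, Obi and Delgado (Jan 9, 2008).
Among Halvorsen and Ibarra, a past Master before not a past Master: Halvorsen (a past Master) before Ibarra (not a past Master).
Farouk, Nakamura, Obi and Delgado are each a past Master, so the next rule applies.
Among Farouk, Nakamura, Obi and Delgado, by years on the livery (lower first): Farouk (4 years) before Nakamura (20 years) before Obi (30 years) before Delgado (34 years).
Order: Vasquez, Halvorsen, Ibarra, Haddad, Farouk, Nakamura, Obi, Delgado, Marchetti.

Marchetti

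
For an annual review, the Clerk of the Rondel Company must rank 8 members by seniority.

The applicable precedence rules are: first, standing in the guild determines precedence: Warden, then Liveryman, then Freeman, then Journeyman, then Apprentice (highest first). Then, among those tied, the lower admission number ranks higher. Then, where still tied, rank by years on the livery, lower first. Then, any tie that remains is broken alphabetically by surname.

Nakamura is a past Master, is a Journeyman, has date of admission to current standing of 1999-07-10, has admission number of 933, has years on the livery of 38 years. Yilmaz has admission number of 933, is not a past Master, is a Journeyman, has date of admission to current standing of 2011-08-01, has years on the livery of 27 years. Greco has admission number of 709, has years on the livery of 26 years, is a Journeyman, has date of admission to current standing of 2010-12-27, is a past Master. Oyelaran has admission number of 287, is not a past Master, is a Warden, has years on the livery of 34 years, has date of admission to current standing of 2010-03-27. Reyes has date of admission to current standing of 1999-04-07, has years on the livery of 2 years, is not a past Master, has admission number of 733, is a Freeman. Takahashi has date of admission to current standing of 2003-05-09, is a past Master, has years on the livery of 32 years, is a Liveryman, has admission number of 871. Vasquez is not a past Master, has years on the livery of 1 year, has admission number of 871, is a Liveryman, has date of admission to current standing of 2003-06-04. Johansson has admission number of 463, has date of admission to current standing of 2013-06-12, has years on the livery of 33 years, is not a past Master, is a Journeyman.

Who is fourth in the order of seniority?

By standing in the guild: Oyelaran (Warden); then Vasquez and Takahashi (Liveryman); then Reyes (Freeman); then Johansson, Greco, Yilmaz and Nakamura (Journeyman).
Vasquez and Takahashi both have admission number 871, so the next rule applies.
Among Vasquez and Takahashi, by years on the livery (lower first): Vasquez (1 year) before Takahashi (32 years).
Among Johansson, Greco, Yilmaz and Nakamura, by admission number (lower first): Johansson (463) before Greco (709) before Yilmaz and Nakamura (933).
Among Yilmaz and Nakamura, by years on the livery (lower first): Yilmaz (27 years) before Nakamura (38 years).
Order: Oyelaran, Vasquez, Takahashi, Reyes, Johansson, Greco, Yilmaz, Nakamura.

Reyes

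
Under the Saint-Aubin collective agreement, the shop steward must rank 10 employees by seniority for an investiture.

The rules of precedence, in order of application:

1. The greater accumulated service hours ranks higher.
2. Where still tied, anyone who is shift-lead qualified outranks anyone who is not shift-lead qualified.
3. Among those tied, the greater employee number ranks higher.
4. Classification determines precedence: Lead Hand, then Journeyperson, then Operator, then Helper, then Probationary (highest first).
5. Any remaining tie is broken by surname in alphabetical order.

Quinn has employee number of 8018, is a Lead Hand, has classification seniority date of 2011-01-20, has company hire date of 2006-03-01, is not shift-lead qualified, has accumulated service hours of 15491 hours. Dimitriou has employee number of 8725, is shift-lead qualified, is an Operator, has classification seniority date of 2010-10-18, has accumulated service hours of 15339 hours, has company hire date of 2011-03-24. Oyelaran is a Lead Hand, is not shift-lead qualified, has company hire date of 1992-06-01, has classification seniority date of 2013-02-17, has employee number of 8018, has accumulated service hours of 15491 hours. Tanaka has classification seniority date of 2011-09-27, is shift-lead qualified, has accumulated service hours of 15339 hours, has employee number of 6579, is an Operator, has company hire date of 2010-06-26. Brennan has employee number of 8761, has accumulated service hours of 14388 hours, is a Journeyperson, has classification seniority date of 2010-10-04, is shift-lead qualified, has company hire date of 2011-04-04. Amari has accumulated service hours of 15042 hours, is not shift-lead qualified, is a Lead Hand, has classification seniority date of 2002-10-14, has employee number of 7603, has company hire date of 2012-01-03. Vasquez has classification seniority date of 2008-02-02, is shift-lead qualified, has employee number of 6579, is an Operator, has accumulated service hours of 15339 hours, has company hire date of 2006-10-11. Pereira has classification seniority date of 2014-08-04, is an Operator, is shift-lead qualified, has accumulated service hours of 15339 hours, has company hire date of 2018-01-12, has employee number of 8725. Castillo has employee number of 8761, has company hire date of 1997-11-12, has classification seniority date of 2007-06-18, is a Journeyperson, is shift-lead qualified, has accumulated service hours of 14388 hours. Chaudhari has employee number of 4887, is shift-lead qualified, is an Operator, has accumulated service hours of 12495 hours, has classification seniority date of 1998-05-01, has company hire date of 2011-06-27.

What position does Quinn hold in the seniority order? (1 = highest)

2

By accumulated service hours (higher first): Oyelaran and Quinn (both 15491 hours); then Dimitriou, Pereira, Tanaka and Vasquez (each 15339 hours); then Amari (15042 hours); then Brennan and Castillo (both 14388 hours); then Chaudhari (12495 hours).
Oyelaran and Quinn are each not shift-lead qualified, so the next rule applies.
Oyelaran and Quinn both have employee number 8018, so the next rule applies.
Oyelaran and Quinn are each Lead Hand, so the next rule applies.
Among Oyelaran and Quinn, alphabetically by surname: Oyelaran before Quinn.
Dimitriou, Pereira, Tanaka and Vasquez are each shift-lead qualified, so the next rule applies.
Among Dimitriou, Pereira, Tanaka and Vasquez, by employee number (higher first): Dimitriou and Pereira (8725) before Tanaka and Vasquez (6579).
Dimitriou and Pereira are each Operator, so the next rule applies.
Among Dimitriou and Pereira, alphabetically by surname: Dimitriou before Pereira.
Tanaka and Vasquez are each Operator, so the next rule applies.
Among Tanaka and Vasquez, alphabetically by surname: Tanaka before Vasquez.
Brennan and Castillo are each shift-lead qualified, so the next rule applies.
Brennan and Castillo both have employee number 8761, so the next rule applies.
Brennan and Castillo are each Journeyperson, so the next rule applies.
Among Brennan and Castillo, alphabetically by surname: Brennan before Castillo.
Order: Oyelaran, Quinn, Dimitriou, Pereira, Tanaka, Vasquez, Amari, Brennan, Castillo, Chaudhari. So position 2.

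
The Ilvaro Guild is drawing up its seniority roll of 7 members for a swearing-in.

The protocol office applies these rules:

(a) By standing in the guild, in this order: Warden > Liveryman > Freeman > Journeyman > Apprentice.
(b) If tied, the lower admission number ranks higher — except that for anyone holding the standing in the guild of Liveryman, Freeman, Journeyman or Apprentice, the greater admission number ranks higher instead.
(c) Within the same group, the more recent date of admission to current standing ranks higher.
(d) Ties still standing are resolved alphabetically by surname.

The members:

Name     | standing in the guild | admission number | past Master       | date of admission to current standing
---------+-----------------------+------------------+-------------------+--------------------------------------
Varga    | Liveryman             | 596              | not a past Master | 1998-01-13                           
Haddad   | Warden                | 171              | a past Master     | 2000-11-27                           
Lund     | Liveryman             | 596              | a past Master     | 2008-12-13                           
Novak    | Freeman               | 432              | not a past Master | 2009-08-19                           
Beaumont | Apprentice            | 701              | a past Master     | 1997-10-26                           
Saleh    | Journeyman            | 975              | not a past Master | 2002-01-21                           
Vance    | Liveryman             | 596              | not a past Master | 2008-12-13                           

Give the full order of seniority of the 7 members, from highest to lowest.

By standing in the guild: Haddad (Warden); then Lund, Vance and Varga (Liveryman); then Novak (Freeman); then Saleh (Journeyman); then Beaumont (Apprentice).
Lund, Vance and Varga all have admission number 596, so the next rule applies.
Among Lund, Vance and Varga, by date of admission to current standing (later first): Lund and Vance (2008-12-13) before Varga (1998-01-13).
Among Lund and Vance, alphabetically by surname: Lund before Vance.
Full order: Haddad, Lund, Vance, Varga, Novak, Saleh, Beaumont.

Haddad, Lund, Vance, Varga, Novak, Saleh, Beaumont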